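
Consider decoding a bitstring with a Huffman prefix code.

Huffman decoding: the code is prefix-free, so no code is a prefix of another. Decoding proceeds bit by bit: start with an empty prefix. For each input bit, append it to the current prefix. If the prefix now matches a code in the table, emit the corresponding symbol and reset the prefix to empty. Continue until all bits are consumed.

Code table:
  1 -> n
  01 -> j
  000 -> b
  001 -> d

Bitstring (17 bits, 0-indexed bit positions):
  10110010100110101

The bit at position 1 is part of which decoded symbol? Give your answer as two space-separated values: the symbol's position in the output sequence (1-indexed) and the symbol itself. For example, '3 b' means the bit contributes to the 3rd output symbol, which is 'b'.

Bit 0: prefix='1' -> emit 'n', reset
Bit 1: prefix='0' (no match yet)
Bit 2: prefix='01' -> emit 'j', reset
Bit 3: prefix='1' -> emit 'n', reset
Bit 4: prefix='0' (no match yet)
Bit 5: prefix='00' (no match yet)

Answer: 2 j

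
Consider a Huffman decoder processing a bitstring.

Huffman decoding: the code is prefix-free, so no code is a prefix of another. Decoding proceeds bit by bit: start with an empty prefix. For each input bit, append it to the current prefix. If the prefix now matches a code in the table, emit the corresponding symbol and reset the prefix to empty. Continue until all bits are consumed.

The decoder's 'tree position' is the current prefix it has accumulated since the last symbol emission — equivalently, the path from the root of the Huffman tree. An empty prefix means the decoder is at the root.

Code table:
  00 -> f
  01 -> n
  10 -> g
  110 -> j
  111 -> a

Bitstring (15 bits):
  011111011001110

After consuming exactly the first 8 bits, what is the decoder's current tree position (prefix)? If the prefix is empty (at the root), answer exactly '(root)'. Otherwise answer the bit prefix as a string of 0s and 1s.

Answer: 1

Derivation:
Bit 0: prefix='0' (no match yet)
Bit 1: prefix='01' -> emit 'n', reset
Bit 2: prefix='1' (no match yet)
Bit 3: prefix='11' (no match yet)
Bit 4: prefix='111' -> emit 'a', reset
Bit 5: prefix='1' (no match yet)
Bit 6: prefix='10' -> emit 'g', reset
Bit 7: prefix='1' (no match yet)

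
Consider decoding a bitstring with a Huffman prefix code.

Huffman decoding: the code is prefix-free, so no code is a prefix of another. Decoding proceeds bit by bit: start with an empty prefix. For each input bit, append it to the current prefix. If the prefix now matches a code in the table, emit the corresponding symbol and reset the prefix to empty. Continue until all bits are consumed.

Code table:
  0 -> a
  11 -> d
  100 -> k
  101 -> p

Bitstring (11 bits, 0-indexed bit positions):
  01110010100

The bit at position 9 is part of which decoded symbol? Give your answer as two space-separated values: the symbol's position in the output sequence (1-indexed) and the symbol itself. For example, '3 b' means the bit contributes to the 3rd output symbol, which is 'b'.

Answer: 5 a

Derivation:
Bit 0: prefix='0' -> emit 'a', reset
Bit 1: prefix='1' (no match yet)
Bit 2: prefix='11' -> emit 'd', reset
Bit 3: prefix='1' (no match yet)
Bit 4: prefix='10' (no match yet)
Bit 5: prefix='100' -> emit 'k', reset
Bit 6: prefix='1' (no match yet)
Bit 7: prefix='10' (no match yet)
Bit 8: prefix='101' -> emit 'p', reset
Bit 9: prefix='0' -> emit 'a', reset
Bit 10: prefix='0' -> emit 'a', reset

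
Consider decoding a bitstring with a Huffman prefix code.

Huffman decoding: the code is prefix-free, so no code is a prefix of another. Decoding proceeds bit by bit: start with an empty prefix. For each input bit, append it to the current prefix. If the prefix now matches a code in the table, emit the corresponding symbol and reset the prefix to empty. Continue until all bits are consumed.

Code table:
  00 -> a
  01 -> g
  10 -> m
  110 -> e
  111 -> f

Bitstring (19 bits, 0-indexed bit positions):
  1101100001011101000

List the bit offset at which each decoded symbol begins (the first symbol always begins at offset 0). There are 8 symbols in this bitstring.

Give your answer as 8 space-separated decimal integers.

Answer: 0 3 6 8 10 12 15 17

Derivation:
Bit 0: prefix='1' (no match yet)
Bit 1: prefix='11' (no match yet)
Bit 2: prefix='110' -> emit 'e', reset
Bit 3: prefix='1' (no match yet)
Bit 4: prefix='11' (no match yet)
Bit 5: prefix='110' -> emit 'e', reset
Bit 6: prefix='0' (no match yet)
Bit 7: prefix='00' -> emit 'a', reset
Bit 8: prefix='0' (no match yet)
Bit 9: prefix='01' -> emit 'g', reset
Bit 10: prefix='0' (no match yet)
Bit 11: prefix='01' -> emit 'g', reset
Bit 12: prefix='1' (no match yet)
Bit 13: prefix='11' (no match yet)
Bit 14: prefix='110' -> emit 'e', reset
Bit 15: prefix='1' (no match yet)
Bit 16: prefix='10' -> emit 'm', reset
Bit 17: prefix='0' (no match yet)
Bit 18: prefix='00' -> emit 'a', reset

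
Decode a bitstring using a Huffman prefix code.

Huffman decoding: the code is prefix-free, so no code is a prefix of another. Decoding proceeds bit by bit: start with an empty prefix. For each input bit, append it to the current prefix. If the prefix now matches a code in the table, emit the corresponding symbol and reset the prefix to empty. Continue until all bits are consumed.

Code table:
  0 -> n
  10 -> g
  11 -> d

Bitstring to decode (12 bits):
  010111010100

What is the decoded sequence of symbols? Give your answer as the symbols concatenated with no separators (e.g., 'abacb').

Bit 0: prefix='0' -> emit 'n', reset
Bit 1: prefix='1' (no match yet)
Bit 2: prefix='10' -> emit 'g', reset
Bit 3: prefix='1' (no match yet)
Bit 4: prefix='11' -> emit 'd', reset
Bit 5: prefix='1' (no match yet)
Bit 6: prefix='10' -> emit 'g', reset
Bit 7: prefix='1' (no match yet)
Bit 8: prefix='10' -> emit 'g', reset
Bit 9: prefix='1' (no match yet)
Bit 10: prefix='10' -> emit 'g', reset
Bit 11: prefix='0' -> emit 'n', reset

Answer: ngdgggn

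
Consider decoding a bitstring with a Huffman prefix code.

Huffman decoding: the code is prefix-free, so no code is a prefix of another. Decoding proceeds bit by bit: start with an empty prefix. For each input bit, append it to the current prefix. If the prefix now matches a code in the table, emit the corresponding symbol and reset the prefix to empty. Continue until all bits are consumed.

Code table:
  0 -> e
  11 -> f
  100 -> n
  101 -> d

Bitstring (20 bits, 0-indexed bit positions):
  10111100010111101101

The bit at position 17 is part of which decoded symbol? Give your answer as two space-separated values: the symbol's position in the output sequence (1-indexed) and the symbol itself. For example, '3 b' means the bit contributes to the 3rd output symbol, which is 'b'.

Answer: 8 d

Derivation:
Bit 0: prefix='1' (no match yet)
Bit 1: prefix='10' (no match yet)
Bit 2: prefix='101' -> emit 'd', reset
Bit 3: prefix='1' (no match yet)
Bit 4: prefix='11' -> emit 'f', reset
Bit 5: prefix='1' (no match yet)
Bit 6: prefix='10' (no match yet)
Bit 7: prefix='100' -> emit 'n', reset
Bit 8: prefix='0' -> emit 'e', reset
Bit 9: prefix='1' (no match yet)
Bit 10: prefix='10' (no match yet)
Bit 11: prefix='101' -> emit 'd', reset
Bit 12: prefix='1' (no match yet)
Bit 13: prefix='11' -> emit 'f', reset
Bit 14: prefix='1' (no match yet)
Bit 15: prefix='10' (no match yet)
Bit 16: prefix='101' -> emit 'd', reset
Bit 17: prefix='1' (no match yet)
Bit 18: prefix='10' (no match yet)
Bit 19: prefix='101' -> emit 'd', reset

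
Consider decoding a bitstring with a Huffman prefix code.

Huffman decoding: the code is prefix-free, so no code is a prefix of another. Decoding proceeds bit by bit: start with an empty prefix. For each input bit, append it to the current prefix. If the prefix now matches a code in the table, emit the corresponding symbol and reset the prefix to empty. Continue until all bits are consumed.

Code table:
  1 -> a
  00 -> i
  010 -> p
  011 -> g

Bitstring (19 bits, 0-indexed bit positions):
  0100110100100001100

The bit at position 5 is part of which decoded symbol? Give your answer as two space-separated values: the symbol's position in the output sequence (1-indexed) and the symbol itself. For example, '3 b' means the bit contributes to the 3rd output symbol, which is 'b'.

Answer: 2 g

Derivation:
Bit 0: prefix='0' (no match yet)
Bit 1: prefix='01' (no match yet)
Bit 2: prefix='010' -> emit 'p', reset
Bit 3: prefix='0' (no match yet)
Bit 4: prefix='01' (no match yet)
Bit 5: prefix='011' -> emit 'g', reset
Bit 6: prefix='0' (no match yet)
Bit 7: prefix='01' (no match yet)
Bit 8: prefix='010' -> emit 'p', reset
Bit 9: prefix='0' (no match yet)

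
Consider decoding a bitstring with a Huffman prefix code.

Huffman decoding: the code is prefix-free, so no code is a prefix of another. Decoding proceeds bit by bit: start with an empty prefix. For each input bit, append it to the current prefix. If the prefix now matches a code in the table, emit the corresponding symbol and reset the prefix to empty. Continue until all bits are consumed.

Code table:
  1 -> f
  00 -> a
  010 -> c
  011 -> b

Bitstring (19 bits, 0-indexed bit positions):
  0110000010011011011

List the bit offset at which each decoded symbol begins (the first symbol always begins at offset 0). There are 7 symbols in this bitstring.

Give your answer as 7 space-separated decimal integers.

Bit 0: prefix='0' (no match yet)
Bit 1: prefix='01' (no match yet)
Bit 2: prefix='011' -> emit 'b', reset
Bit 3: prefix='0' (no match yet)
Bit 4: prefix='00' -> emit 'a', reset
Bit 5: prefix='0' (no match yet)
Bit 6: prefix='00' -> emit 'a', reset
Bit 7: prefix='0' (no match yet)
Bit 8: prefix='01' (no match yet)
Bit 9: prefix='010' -> emit 'c', reset
Bit 10: prefix='0' (no match yet)
Bit 11: prefix='01' (no match yet)
Bit 12: prefix='011' -> emit 'b', reset
Bit 13: prefix='0' (no match yet)
Bit 14: prefix='01' (no match yet)
Bit 15: prefix='011' -> emit 'b', reset
Bit 16: prefix='0' (no match yet)
Bit 17: prefix='01' (no match yet)
Bit 18: prefix='011' -> emit 'b', reset

Answer: 0 3 5 7 10 13 16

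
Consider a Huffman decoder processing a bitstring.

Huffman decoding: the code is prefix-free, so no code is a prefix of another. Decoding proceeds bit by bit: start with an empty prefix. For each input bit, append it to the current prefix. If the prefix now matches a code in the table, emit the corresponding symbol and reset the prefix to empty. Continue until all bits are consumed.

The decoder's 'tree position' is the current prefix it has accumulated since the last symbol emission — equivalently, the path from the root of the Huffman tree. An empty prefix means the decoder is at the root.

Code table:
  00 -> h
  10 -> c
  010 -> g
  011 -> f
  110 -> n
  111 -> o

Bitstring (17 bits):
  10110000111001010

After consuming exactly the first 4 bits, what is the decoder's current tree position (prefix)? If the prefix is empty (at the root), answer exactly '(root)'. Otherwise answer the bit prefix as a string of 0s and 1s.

Answer: 11

Derivation:
Bit 0: prefix='1' (no match yet)
Bit 1: prefix='10' -> emit 'c', reset
Bit 2: prefix='1' (no match yet)
Bit 3: prefix='11' (no match yet)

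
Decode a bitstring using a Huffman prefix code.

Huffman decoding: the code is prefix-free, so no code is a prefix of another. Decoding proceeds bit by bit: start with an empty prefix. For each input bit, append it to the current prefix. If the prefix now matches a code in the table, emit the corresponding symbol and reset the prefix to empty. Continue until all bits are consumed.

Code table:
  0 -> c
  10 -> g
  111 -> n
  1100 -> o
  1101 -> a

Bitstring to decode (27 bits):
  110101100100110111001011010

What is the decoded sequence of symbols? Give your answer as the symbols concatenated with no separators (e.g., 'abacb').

Bit 0: prefix='1' (no match yet)
Bit 1: prefix='11' (no match yet)
Bit 2: prefix='110' (no match yet)
Bit 3: prefix='1101' -> emit 'a', reset
Bit 4: prefix='0' -> emit 'c', reset
Bit 5: prefix='1' (no match yet)
Bit 6: prefix='11' (no match yet)
Bit 7: prefix='110' (no match yet)
Bit 8: prefix='1100' -> emit 'o', reset
Bit 9: prefix='1' (no match yet)
Bit 10: prefix='10' -> emit 'g', reset
Bit 11: prefix='0' -> emit 'c', reset
Bit 12: prefix='1' (no match yet)
Bit 13: prefix='11' (no match yet)
Bit 14: prefix='110' (no match yet)
Bit 15: prefix='1101' -> emit 'a', reset
Bit 16: prefix='1' (no match yet)
Bit 17: prefix='11' (no match yet)
Bit 18: prefix='110' (no match yet)
Bit 19: prefix='1100' -> emit 'o', reset
Bit 20: prefix='1' (no match yet)
Bit 21: prefix='10' -> emit 'g', reset
Bit 22: prefix='1' (no match yet)
Bit 23: prefix='11' (no match yet)
Bit 24: prefix='110' (no match yet)
Bit 25: prefix='1101' -> emit 'a', reset
Bit 26: prefix='0' -> emit 'c', reset

Answer: acogcaogac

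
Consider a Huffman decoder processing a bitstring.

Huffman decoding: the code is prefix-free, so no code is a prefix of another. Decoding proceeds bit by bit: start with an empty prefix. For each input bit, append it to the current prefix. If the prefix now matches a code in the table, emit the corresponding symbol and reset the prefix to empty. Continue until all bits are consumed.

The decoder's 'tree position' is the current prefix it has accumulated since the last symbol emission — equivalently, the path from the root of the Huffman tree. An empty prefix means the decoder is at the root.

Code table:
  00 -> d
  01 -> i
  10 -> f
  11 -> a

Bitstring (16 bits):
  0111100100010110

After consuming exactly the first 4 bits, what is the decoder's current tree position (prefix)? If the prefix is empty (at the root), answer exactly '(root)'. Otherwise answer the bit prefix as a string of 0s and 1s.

Answer: (root)

Derivation:
Bit 0: prefix='0' (no match yet)
Bit 1: prefix='01' -> emit 'i', reset
Bit 2: prefix='1' (no match yet)
Bit 3: prefix='11' -> emit 'a', reset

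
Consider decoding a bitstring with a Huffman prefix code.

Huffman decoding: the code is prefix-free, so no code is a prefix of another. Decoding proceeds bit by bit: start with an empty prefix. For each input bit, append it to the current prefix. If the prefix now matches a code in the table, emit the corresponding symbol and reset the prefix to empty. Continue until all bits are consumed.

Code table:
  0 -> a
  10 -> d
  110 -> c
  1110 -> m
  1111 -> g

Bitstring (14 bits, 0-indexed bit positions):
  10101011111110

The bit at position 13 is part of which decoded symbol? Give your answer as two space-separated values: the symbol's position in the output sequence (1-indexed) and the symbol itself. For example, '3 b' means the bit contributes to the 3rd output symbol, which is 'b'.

Bit 0: prefix='1' (no match yet)
Bit 1: prefix='10' -> emit 'd', reset
Bit 2: prefix='1' (no match yet)
Bit 3: prefix='10' -> emit 'd', reset
Bit 4: prefix='1' (no match yet)
Bit 5: prefix='10' -> emit 'd', reset
Bit 6: prefix='1' (no match yet)
Bit 7: prefix='11' (no match yet)
Bit 8: prefix='111' (no match yet)
Bit 9: prefix='1111' -> emit 'g', reset
Bit 10: prefix='1' (no match yet)
Bit 11: prefix='11' (no match yet)
Bit 12: prefix='111' (no match yet)
Bit 13: prefix='1110' -> emit 'm', reset

Answer: 5 m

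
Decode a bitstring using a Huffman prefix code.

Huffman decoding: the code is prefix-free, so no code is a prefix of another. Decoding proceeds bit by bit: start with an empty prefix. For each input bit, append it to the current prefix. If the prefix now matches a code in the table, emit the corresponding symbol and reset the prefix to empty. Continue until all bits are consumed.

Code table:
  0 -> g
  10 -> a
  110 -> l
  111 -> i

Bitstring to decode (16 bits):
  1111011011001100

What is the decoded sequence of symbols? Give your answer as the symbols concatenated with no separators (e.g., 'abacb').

Bit 0: prefix='1' (no match yet)
Bit 1: prefix='11' (no match yet)
Bit 2: prefix='111' -> emit 'i', reset
Bit 3: prefix='1' (no match yet)
Bit 4: prefix='10' -> emit 'a', reset
Bit 5: prefix='1' (no match yet)
Bit 6: prefix='11' (no match yet)
Bit 7: prefix='110' -> emit 'l', reset
Bit 8: prefix='1' (no match yet)
Bit 9: prefix='11' (no match yet)
Bit 10: prefix='110' -> emit 'l', reset
Bit 11: prefix='0' -> emit 'g', reset
Bit 12: prefix='1' (no match yet)
Bit 13: prefix='11' (no match yet)
Bit 14: prefix='110' -> emit 'l', reset
Bit 15: prefix='0' -> emit 'g', reset

Answer: iallglg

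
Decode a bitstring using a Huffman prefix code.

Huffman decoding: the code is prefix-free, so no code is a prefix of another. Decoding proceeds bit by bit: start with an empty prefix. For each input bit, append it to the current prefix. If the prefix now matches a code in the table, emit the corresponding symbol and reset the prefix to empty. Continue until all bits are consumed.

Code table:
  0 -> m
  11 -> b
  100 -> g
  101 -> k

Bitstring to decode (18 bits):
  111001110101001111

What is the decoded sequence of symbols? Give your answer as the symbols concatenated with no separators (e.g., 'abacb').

Answer: bgbkmgbb

Derivation:
Bit 0: prefix='1' (no match yet)
Bit 1: prefix='11' -> emit 'b', reset
Bit 2: prefix='1' (no match yet)
Bit 3: prefix='10' (no match yet)
Bit 4: prefix='100' -> emit 'g', reset
Bit 5: prefix='1' (no match yet)
Bit 6: prefix='11' -> emit 'b', reset
Bit 7: prefix='1' (no match yet)
Bit 8: prefix='10' (no match yet)
Bit 9: prefix='101' -> emit 'k', reset
Bit 10: prefix='0' -> emit 'm', reset
Bit 11: prefix='1' (no match yet)
Bit 12: prefix='10' (no match yet)
Bit 13: prefix='100' -> emit 'g', reset
Bit 14: prefix='1' (no match yet)
Bit 15: prefix='11' -> emit 'b', reset
Bit 16: prefix='1' (no match yet)
Bit 17: prefix='11' -> emit 'b', reset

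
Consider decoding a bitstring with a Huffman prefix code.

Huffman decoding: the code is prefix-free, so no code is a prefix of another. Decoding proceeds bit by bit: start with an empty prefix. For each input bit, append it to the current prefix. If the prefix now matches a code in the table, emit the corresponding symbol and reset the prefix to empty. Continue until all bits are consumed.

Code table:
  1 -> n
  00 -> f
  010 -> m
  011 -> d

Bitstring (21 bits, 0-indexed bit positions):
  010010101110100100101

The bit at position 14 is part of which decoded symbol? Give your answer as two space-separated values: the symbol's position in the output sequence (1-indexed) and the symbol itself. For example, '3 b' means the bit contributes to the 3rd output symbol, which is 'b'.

Bit 0: prefix='0' (no match yet)
Bit 1: prefix='01' (no match yet)
Bit 2: prefix='010' -> emit 'm', reset
Bit 3: prefix='0' (no match yet)
Bit 4: prefix='01' (no match yet)
Bit 5: prefix='010' -> emit 'm', reset
Bit 6: prefix='1' -> emit 'n', reset
Bit 7: prefix='0' (no match yet)
Bit 8: prefix='01' (no match yet)
Bit 9: prefix='011' -> emit 'd', reset
Bit 10: prefix='1' -> emit 'n', reset
Bit 11: prefix='0' (no match yet)
Bit 12: prefix='01' (no match yet)
Bit 13: prefix='010' -> emit 'm', reset
Bit 14: prefix='0' (no match yet)
Bit 15: prefix='01' (no match yet)
Bit 16: prefix='010' -> emit 'm', reset
Bit 17: prefix='0' (no match yet)
Bit 18: prefix='01' (no match yet)

Answer: 7 m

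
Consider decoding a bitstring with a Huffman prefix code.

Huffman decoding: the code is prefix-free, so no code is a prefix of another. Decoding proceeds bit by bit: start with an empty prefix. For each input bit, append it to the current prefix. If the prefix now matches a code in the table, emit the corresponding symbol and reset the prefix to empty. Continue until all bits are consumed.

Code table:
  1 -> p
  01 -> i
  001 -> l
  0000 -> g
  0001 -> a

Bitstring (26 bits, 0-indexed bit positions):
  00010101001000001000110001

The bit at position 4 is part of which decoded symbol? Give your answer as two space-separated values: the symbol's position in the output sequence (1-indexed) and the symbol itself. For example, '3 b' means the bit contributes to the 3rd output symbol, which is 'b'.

Bit 0: prefix='0' (no match yet)
Bit 1: prefix='00' (no match yet)
Bit 2: prefix='000' (no match yet)
Bit 3: prefix='0001' -> emit 'a', reset
Bit 4: prefix='0' (no match yet)
Bit 5: prefix='01' -> emit 'i', reset
Bit 6: prefix='0' (no match yet)
Bit 7: prefix='01' -> emit 'i', reset
Bit 8: prefix='0' (no match yet)

Answer: 2 i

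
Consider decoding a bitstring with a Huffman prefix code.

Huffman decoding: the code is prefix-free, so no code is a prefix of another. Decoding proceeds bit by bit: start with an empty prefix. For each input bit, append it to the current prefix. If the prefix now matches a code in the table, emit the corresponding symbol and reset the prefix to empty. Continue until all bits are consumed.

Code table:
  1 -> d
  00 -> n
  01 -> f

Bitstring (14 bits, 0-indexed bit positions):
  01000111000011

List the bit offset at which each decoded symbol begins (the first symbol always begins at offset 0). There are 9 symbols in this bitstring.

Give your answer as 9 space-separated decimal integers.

Bit 0: prefix='0' (no match yet)
Bit 1: prefix='01' -> emit 'f', reset
Bit 2: prefix='0' (no match yet)
Bit 3: prefix='00' -> emit 'n', reset
Bit 4: prefix='0' (no match yet)
Bit 5: prefix='01' -> emit 'f', reset
Bit 6: prefix='1' -> emit 'd', reset
Bit 7: prefix='1' -> emit 'd', reset
Bit 8: prefix='0' (no match yet)
Bit 9: prefix='00' -> emit 'n', reset
Bit 10: prefix='0' (no match yet)
Bit 11: prefix='00' -> emit 'n', reset
Bit 12: prefix='1' -> emit 'd', reset
Bit 13: prefix='1' -> emit 'd', reset

Answer: 0 2 4 6 7 8 10 12 13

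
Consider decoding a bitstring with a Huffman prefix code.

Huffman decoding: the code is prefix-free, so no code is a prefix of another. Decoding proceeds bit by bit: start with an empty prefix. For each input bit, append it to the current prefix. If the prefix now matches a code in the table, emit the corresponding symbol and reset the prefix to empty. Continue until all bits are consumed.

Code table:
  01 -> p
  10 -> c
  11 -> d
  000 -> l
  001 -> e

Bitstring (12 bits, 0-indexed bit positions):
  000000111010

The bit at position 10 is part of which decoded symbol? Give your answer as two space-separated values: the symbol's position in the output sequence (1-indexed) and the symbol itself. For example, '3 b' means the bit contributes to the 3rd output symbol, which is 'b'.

Bit 0: prefix='0' (no match yet)
Bit 1: prefix='00' (no match yet)
Bit 2: prefix='000' -> emit 'l', reset
Bit 3: prefix='0' (no match yet)
Bit 4: prefix='00' (no match yet)
Bit 5: prefix='000' -> emit 'l', reset
Bit 6: prefix='1' (no match yet)
Bit 7: prefix='11' -> emit 'd', reset
Bit 8: prefix='1' (no match yet)
Bit 9: prefix='10' -> emit 'c', reset
Bit 10: prefix='1' (no match yet)
Bit 11: prefix='10' -> emit 'c', reset

Answer: 5 c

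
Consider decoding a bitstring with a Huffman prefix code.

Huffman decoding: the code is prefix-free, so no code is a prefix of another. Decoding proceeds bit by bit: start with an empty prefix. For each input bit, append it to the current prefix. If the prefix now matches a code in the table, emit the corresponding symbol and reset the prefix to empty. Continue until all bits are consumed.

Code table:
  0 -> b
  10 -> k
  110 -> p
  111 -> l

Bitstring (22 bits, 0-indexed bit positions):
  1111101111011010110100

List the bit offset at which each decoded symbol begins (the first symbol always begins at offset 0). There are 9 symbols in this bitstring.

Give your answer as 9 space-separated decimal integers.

Bit 0: prefix='1' (no match yet)
Bit 1: prefix='11' (no match yet)
Bit 2: prefix='111' -> emit 'l', reset
Bit 3: prefix='1' (no match yet)
Bit 4: prefix='11' (no match yet)
Bit 5: prefix='110' -> emit 'p', reset
Bit 6: prefix='1' (no match yet)
Bit 7: prefix='11' (no match yet)
Bit 8: prefix='111' -> emit 'l', reset
Bit 9: prefix='1' (no match yet)
Bit 10: prefix='10' -> emit 'k', reset
Bit 11: prefix='1' (no match yet)
Bit 12: prefix='11' (no match yet)
Bit 13: prefix='110' -> emit 'p', reset
Bit 14: prefix='1' (no match yet)
Bit 15: prefix='10' -> emit 'k', reset
Bit 16: prefix='1' (no match yet)
Bit 17: prefix='11' (no match yet)
Bit 18: prefix='110' -> emit 'p', reset
Bit 19: prefix='1' (no match yet)
Bit 20: prefix='10' -> emit 'k', reset
Bit 21: prefix='0' -> emit 'b', reset

Answer: 0 3 6 9 11 14 16 19 21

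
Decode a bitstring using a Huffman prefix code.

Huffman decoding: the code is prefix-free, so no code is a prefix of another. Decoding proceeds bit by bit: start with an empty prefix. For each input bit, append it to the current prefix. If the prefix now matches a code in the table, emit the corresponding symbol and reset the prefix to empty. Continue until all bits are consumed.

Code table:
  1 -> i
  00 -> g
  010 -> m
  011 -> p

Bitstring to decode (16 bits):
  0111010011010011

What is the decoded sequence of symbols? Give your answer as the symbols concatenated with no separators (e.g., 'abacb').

Bit 0: prefix='0' (no match yet)
Bit 1: prefix='01' (no match yet)
Bit 2: prefix='011' -> emit 'p', reset
Bit 3: prefix='1' -> emit 'i', reset
Bit 4: prefix='0' (no match yet)
Bit 5: prefix='01' (no match yet)
Bit 6: prefix='010' -> emit 'm', reset
Bit 7: prefix='0' (no match yet)
Bit 8: prefix='01' (no match yet)
Bit 9: prefix='011' -> emit 'p', reset
Bit 10: prefix='0' (no match yet)
Bit 11: prefix='01' (no match yet)
Bit 12: prefix='010' -> emit 'm', reset
Bit 13: prefix='0' (no match yet)
Bit 14: prefix='01' (no match yet)
Bit 15: prefix='011' -> emit 'p', reset

Answer: pimpmp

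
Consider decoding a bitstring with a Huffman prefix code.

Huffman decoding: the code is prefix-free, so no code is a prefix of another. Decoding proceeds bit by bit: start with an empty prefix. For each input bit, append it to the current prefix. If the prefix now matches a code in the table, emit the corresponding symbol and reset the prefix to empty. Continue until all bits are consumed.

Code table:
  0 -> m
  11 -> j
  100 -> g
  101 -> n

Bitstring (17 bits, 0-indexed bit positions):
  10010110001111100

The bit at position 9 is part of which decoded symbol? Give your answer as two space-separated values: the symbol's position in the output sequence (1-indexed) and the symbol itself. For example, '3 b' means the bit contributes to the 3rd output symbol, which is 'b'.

Bit 0: prefix='1' (no match yet)
Bit 1: prefix='10' (no match yet)
Bit 2: prefix='100' -> emit 'g', reset
Bit 3: prefix='1' (no match yet)
Bit 4: prefix='10' (no match yet)
Bit 5: prefix='101' -> emit 'n', reset
Bit 6: prefix='1' (no match yet)
Bit 7: prefix='10' (no match yet)
Bit 8: prefix='100' -> emit 'g', reset
Bit 9: prefix='0' -> emit 'm', reset
Bit 10: prefix='1' (no match yet)
Bit 11: prefix='11' -> emit 'j', reset
Bit 12: prefix='1' (no match yet)
Bit 13: prefix='11' -> emit 'j', reset

Answer: 4 m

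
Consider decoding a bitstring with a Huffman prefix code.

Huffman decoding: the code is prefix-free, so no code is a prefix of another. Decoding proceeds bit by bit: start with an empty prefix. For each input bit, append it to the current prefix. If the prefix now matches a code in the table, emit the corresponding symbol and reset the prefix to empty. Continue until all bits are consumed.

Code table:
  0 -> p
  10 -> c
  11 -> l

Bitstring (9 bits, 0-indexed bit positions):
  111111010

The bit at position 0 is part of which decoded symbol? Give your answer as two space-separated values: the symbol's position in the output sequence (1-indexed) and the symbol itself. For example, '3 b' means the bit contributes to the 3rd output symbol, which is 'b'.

Bit 0: prefix='1' (no match yet)
Bit 1: prefix='11' -> emit 'l', reset
Bit 2: prefix='1' (no match yet)
Bit 3: prefix='11' -> emit 'l', reset
Bit 4: prefix='1' (no match yet)

Answer: 1 l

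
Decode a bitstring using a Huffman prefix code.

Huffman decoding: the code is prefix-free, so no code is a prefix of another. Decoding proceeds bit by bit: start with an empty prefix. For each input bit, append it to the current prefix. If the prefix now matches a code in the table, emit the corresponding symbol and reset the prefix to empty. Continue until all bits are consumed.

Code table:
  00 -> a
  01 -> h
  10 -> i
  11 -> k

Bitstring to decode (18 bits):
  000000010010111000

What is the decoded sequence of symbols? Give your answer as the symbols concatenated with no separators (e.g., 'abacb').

Bit 0: prefix='0' (no match yet)
Bit 1: prefix='00' -> emit 'a', reset
Bit 2: prefix='0' (no match yet)
Bit 3: prefix='00' -> emit 'a', reset
Bit 4: prefix='0' (no match yet)
Bit 5: prefix='00' -> emit 'a', reset
Bit 6: prefix='0' (no match yet)
Bit 7: prefix='01' -> emit 'h', reset
Bit 8: prefix='0' (no match yet)
Bit 9: prefix='00' -> emit 'a', reset
Bit 10: prefix='1' (no match yet)
Bit 11: prefix='10' -> emit 'i', reset
Bit 12: prefix='1' (no match yet)
Bit 13: prefix='11' -> emit 'k', reset
Bit 14: prefix='1' (no match yet)
Bit 15: prefix='10' -> emit 'i', reset
Bit 16: prefix='0' (no match yet)
Bit 17: prefix='00' -> emit 'a', reset

Answer: aaahaikia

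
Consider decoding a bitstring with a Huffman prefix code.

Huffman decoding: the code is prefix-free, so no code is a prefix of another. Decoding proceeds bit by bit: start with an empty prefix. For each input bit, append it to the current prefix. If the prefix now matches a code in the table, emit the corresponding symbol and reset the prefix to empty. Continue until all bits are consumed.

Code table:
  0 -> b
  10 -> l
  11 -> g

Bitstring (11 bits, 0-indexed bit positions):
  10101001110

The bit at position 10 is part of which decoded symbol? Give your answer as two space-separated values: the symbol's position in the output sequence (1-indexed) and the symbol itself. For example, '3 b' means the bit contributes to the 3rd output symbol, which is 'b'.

Bit 0: prefix='1' (no match yet)
Bit 1: prefix='10' -> emit 'l', reset
Bit 2: prefix='1' (no match yet)
Bit 3: prefix='10' -> emit 'l', reset
Bit 4: prefix='1' (no match yet)
Bit 5: prefix='10' -> emit 'l', reset
Bit 6: prefix='0' -> emit 'b', reset
Bit 7: prefix='1' (no match yet)
Bit 8: prefix='11' -> emit 'g', reset
Bit 9: prefix='1' (no match yet)
Bit 10: prefix='10' -> emit 'l', reset

Answer: 6 l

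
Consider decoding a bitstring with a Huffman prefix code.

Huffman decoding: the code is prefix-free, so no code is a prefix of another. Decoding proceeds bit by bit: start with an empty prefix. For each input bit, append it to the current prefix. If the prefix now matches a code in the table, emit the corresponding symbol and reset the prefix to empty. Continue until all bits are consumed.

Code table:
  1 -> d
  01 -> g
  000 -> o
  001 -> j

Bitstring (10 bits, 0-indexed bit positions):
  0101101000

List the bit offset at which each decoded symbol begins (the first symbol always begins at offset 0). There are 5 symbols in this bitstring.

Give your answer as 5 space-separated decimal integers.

Bit 0: prefix='0' (no match yet)
Bit 1: prefix='01' -> emit 'g', reset
Bit 2: prefix='0' (no match yet)
Bit 3: prefix='01' -> emit 'g', reset
Bit 4: prefix='1' -> emit 'd', reset
Bit 5: prefix='0' (no match yet)
Bit 6: prefix='01' -> emit 'g', reset
Bit 7: prefix='0' (no match yet)
Bit 8: prefix='00' (no match yet)
Bit 9: prefix='000' -> emit 'o', reset

Answer: 0 2 4 5 7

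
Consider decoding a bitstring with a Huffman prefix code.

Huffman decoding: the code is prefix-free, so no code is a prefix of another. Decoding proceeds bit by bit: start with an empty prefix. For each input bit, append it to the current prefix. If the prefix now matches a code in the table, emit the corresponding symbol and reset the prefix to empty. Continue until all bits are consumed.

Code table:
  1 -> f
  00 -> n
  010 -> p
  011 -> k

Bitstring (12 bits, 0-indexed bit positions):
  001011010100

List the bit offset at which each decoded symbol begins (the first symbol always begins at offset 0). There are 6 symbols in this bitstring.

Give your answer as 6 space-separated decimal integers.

Answer: 0 2 3 6 9 10

Derivation:
Bit 0: prefix='0' (no match yet)
Bit 1: prefix='00' -> emit 'n', reset
Bit 2: prefix='1' -> emit 'f', reset
Bit 3: prefix='0' (no match yet)
Bit 4: prefix='01' (no match yet)
Bit 5: prefix='011' -> emit 'k', reset
Bit 6: prefix='0' (no match yet)
Bit 7: prefix='01' (no match yet)
Bit 8: prefix='010' -> emit 'p', reset
Bit 9: prefix='1' -> emit 'f', reset
Bit 10: prefix='0' (no match yet)
Bit 11: prefix='00' -> emit 'n', reset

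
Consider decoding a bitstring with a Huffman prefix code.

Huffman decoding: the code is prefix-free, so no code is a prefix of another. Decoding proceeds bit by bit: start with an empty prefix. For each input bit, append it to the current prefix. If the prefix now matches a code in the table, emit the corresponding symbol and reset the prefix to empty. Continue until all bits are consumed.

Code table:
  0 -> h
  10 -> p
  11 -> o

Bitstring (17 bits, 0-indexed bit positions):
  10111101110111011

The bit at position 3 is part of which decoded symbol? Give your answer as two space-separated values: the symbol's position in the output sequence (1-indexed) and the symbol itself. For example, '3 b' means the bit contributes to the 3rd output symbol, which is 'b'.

Answer: 2 o

Derivation:
Bit 0: prefix='1' (no match yet)
Bit 1: prefix='10' -> emit 'p', reset
Bit 2: prefix='1' (no match yet)
Bit 3: prefix='11' -> emit 'o', reset
Bit 4: prefix='1' (no match yet)
Bit 5: prefix='11' -> emit 'o', reset
Bit 6: prefix='0' -> emit 'h', reset
Bit 7: prefix='1' (no match yet)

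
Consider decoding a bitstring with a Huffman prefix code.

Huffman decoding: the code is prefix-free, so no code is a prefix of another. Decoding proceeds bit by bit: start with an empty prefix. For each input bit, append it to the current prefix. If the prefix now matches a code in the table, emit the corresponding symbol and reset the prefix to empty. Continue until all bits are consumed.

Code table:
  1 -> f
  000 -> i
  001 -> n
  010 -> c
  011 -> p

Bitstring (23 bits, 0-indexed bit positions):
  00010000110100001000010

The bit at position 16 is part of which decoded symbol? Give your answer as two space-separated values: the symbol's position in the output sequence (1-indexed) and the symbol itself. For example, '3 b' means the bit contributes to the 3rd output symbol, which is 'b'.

Bit 0: prefix='0' (no match yet)
Bit 1: prefix='00' (no match yet)
Bit 2: prefix='000' -> emit 'i', reset
Bit 3: prefix='1' -> emit 'f', reset
Bit 4: prefix='0' (no match yet)
Bit 5: prefix='00' (no match yet)
Bit 6: prefix='000' -> emit 'i', reset
Bit 7: prefix='0' (no match yet)
Bit 8: prefix='01' (no match yet)
Bit 9: prefix='011' -> emit 'p', reset
Bit 10: prefix='0' (no match yet)
Bit 11: prefix='01' (no match yet)
Bit 12: prefix='010' -> emit 'c', reset
Bit 13: prefix='0' (no match yet)
Bit 14: prefix='00' (no match yet)
Bit 15: prefix='000' -> emit 'i', reset
Bit 16: prefix='1' -> emit 'f', reset
Bit 17: prefix='0' (no match yet)
Bit 18: prefix='00' (no match yet)
Bit 19: prefix='000' -> emit 'i', reset
Bit 20: prefix='0' (no match yet)

Answer: 7 f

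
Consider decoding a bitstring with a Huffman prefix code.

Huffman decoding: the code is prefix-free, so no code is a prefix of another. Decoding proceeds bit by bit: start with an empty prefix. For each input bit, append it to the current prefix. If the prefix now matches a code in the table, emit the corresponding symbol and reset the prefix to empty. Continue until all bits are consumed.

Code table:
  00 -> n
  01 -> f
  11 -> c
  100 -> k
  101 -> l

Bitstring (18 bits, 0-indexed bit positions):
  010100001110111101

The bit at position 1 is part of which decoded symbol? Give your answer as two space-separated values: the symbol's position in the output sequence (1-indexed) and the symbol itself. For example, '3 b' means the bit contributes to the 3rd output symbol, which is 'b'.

Answer: 1 f

Derivation:
Bit 0: prefix='0' (no match yet)
Bit 1: prefix='01' -> emit 'f', reset
Bit 2: prefix='0' (no match yet)
Bit 3: prefix='01' -> emit 'f', reset
Bit 4: prefix='0' (no match yet)
Bit 5: prefix='00' -> emit 'n', reset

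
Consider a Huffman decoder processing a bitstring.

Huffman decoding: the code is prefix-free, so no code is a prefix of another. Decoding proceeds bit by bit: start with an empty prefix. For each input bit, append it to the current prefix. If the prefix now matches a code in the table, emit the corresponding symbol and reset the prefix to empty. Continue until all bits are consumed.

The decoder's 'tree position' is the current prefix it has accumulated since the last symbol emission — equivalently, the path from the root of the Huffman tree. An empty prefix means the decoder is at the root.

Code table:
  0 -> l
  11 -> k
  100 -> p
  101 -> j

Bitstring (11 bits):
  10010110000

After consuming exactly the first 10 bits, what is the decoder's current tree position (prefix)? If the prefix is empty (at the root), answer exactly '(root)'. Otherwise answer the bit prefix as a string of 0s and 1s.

Answer: (root)

Derivation:
Bit 0: prefix='1' (no match yet)
Bit 1: prefix='10' (no match yet)
Bit 2: prefix='100' -> emit 'p', reset
Bit 3: prefix='1' (no match yet)
Bit 4: prefix='10' (no match yet)
Bit 5: prefix='101' -> emit 'j', reset
Bit 6: prefix='1' (no match yet)
Bit 7: prefix='10' (no match yet)
Bit 8: prefix='100' -> emit 'p', reset
Bit 9: prefix='0' -> emit 'l', reset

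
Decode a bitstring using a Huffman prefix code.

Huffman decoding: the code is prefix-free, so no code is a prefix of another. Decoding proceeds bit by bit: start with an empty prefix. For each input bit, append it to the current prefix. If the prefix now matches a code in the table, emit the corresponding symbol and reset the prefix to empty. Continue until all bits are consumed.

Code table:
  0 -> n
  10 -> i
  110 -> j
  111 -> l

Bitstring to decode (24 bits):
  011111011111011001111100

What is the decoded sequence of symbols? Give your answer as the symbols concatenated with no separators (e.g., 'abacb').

Answer: nljljjnljn

Derivation:
Bit 0: prefix='0' -> emit 'n', reset
Bit 1: prefix='1' (no match yet)
Bit 2: prefix='11' (no match yet)
Bit 3: prefix='111' -> emit 'l', reset
Bit 4: prefix='1' (no match yet)
Bit 5: prefix='11' (no match yet)
Bit 6: prefix='110' -> emit 'j', reset
Bit 7: prefix='1' (no match yet)
Bit 8: prefix='11' (no match yet)
Bit 9: prefix='111' -> emit 'l', reset
Bit 10: prefix='1' (no match yet)
Bit 11: prefix='11' (no match yet)
Bit 12: prefix='110' -> emit 'j', reset
Bit 13: prefix='1' (no match yet)
Bit 14: prefix='11' (no match yet)
Bit 15: prefix='110' -> emit 'j', reset
Bit 16: prefix='0' -> emit 'n', reset
Bit 17: prefix='1' (no match yet)
Bit 18: prefix='11' (no match yet)
Bit 19: prefix='111' -> emit 'l', reset
Bit 20: prefix='1' (no match yet)
Bit 21: prefix='11' (no match yet)
Bit 22: prefix='110' -> emit 'j', reset
Bit 23: prefix='0' -> emit 'n', reset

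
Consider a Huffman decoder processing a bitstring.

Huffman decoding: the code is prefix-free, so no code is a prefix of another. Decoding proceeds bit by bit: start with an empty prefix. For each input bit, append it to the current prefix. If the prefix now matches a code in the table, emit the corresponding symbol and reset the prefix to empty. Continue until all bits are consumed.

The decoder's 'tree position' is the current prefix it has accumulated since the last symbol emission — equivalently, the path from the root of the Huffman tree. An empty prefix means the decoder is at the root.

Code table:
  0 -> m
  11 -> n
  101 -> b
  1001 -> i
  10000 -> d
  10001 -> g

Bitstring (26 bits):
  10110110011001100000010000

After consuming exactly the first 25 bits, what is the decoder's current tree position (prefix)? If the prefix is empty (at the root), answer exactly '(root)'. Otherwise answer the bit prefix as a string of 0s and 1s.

Bit 0: prefix='1' (no match yet)
Bit 1: prefix='10' (no match yet)
Bit 2: prefix='101' -> emit 'b', reset
Bit 3: prefix='1' (no match yet)
Bit 4: prefix='10' (no match yet)
Bit 5: prefix='101' -> emit 'b', reset
Bit 6: prefix='1' (no match yet)
Bit 7: prefix='10' (no match yet)
Bit 8: prefix='100' (no match yet)
Bit 9: prefix='1001' -> emit 'i', reset
Bit 10: prefix='1' (no match yet)
Bit 11: prefix='10' (no match yet)
Bit 12: prefix='100' (no match yet)
Bit 13: prefix='1001' -> emit 'i', reset
Bit 14: prefix='1' (no match yet)
Bit 15: prefix='10' (no match yet)
Bit 16: prefix='100' (no match yet)
Bit 17: prefix='1000' (no match yet)
Bit 18: prefix='10000' -> emit 'd', reset
Bit 19: prefix='0' -> emit 'm', reset
Bit 20: prefix='0' -> emit 'm', reset
Bit 21: prefix='1' (no match yet)
Bit 22: prefix='10' (no match yet)
Bit 23: prefix='100' (no match yet)
Bit 24: prefix='1000' (no match yet)

Answer: 1000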